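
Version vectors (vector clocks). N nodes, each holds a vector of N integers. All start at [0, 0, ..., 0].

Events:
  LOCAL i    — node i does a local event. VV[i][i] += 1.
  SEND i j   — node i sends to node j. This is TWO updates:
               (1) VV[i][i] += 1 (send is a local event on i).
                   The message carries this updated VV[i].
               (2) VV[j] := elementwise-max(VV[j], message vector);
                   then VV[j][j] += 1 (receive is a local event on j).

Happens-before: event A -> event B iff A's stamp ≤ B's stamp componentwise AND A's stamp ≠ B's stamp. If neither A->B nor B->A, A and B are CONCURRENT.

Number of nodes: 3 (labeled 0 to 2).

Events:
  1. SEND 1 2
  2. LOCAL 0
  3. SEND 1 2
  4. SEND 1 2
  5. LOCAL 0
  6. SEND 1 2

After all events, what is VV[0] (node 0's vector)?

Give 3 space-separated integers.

Answer: 2 0 0

Derivation:
Initial: VV[0]=[0, 0, 0]
Initial: VV[1]=[0, 0, 0]
Initial: VV[2]=[0, 0, 0]
Event 1: SEND 1->2: VV[1][1]++ -> VV[1]=[0, 1, 0], msg_vec=[0, 1, 0]; VV[2]=max(VV[2],msg_vec) then VV[2][2]++ -> VV[2]=[0, 1, 1]
Event 2: LOCAL 0: VV[0][0]++ -> VV[0]=[1, 0, 0]
Event 3: SEND 1->2: VV[1][1]++ -> VV[1]=[0, 2, 0], msg_vec=[0, 2, 0]; VV[2]=max(VV[2],msg_vec) then VV[2][2]++ -> VV[2]=[0, 2, 2]
Event 4: SEND 1->2: VV[1][1]++ -> VV[1]=[0, 3, 0], msg_vec=[0, 3, 0]; VV[2]=max(VV[2],msg_vec) then VV[2][2]++ -> VV[2]=[0, 3, 3]
Event 5: LOCAL 0: VV[0][0]++ -> VV[0]=[2, 0, 0]
Event 6: SEND 1->2: VV[1][1]++ -> VV[1]=[0, 4, 0], msg_vec=[0, 4, 0]; VV[2]=max(VV[2],msg_vec) then VV[2][2]++ -> VV[2]=[0, 4, 4]
Final vectors: VV[0]=[2, 0, 0]; VV[1]=[0, 4, 0]; VV[2]=[0, 4, 4]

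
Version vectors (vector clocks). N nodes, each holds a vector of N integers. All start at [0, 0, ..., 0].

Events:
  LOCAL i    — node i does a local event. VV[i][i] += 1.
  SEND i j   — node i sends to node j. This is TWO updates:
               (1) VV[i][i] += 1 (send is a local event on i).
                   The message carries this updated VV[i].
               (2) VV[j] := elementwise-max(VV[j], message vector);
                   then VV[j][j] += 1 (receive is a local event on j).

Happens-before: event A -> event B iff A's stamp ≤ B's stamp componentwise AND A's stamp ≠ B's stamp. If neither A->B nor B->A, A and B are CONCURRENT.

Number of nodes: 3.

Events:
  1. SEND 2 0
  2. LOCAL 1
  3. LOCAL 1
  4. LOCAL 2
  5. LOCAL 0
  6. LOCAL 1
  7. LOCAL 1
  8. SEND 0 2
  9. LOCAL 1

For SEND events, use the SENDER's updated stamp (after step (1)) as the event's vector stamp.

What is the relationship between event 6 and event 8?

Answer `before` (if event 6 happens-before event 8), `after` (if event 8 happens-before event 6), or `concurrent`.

Answer: concurrent

Derivation:
Initial: VV[0]=[0, 0, 0]
Initial: VV[1]=[0, 0, 0]
Initial: VV[2]=[0, 0, 0]
Event 1: SEND 2->0: VV[2][2]++ -> VV[2]=[0, 0, 1], msg_vec=[0, 0, 1]; VV[0]=max(VV[0],msg_vec) then VV[0][0]++ -> VV[0]=[1, 0, 1]
Event 2: LOCAL 1: VV[1][1]++ -> VV[1]=[0, 1, 0]
Event 3: LOCAL 1: VV[1][1]++ -> VV[1]=[0, 2, 0]
Event 4: LOCAL 2: VV[2][2]++ -> VV[2]=[0, 0, 2]
Event 5: LOCAL 0: VV[0][0]++ -> VV[0]=[2, 0, 1]
Event 6: LOCAL 1: VV[1][1]++ -> VV[1]=[0, 3, 0]
Event 7: LOCAL 1: VV[1][1]++ -> VV[1]=[0, 4, 0]
Event 8: SEND 0->2: VV[0][0]++ -> VV[0]=[3, 0, 1], msg_vec=[3, 0, 1]; VV[2]=max(VV[2],msg_vec) then VV[2][2]++ -> VV[2]=[3, 0, 3]
Event 9: LOCAL 1: VV[1][1]++ -> VV[1]=[0, 5, 0]
Event 6 stamp: [0, 3, 0]
Event 8 stamp: [3, 0, 1]
[0, 3, 0] <= [3, 0, 1]? False
[3, 0, 1] <= [0, 3, 0]? False
Relation: concurrent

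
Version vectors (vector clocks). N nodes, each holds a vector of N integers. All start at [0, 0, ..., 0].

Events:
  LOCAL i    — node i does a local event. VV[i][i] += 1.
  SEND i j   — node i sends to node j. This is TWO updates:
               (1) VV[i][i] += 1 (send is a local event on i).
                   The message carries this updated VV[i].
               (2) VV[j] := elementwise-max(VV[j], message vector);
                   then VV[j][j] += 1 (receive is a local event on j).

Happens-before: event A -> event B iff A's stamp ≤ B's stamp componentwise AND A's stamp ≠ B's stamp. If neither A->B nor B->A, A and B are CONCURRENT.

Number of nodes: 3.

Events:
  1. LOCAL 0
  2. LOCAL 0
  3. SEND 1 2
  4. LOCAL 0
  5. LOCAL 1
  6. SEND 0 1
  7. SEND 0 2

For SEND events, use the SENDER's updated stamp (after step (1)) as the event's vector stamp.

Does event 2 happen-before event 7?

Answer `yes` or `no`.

Answer: yes

Derivation:
Initial: VV[0]=[0, 0, 0]
Initial: VV[1]=[0, 0, 0]
Initial: VV[2]=[0, 0, 0]
Event 1: LOCAL 0: VV[0][0]++ -> VV[0]=[1, 0, 0]
Event 2: LOCAL 0: VV[0][0]++ -> VV[0]=[2, 0, 0]
Event 3: SEND 1->2: VV[1][1]++ -> VV[1]=[0, 1, 0], msg_vec=[0, 1, 0]; VV[2]=max(VV[2],msg_vec) then VV[2][2]++ -> VV[2]=[0, 1, 1]
Event 4: LOCAL 0: VV[0][0]++ -> VV[0]=[3, 0, 0]
Event 5: LOCAL 1: VV[1][1]++ -> VV[1]=[0, 2, 0]
Event 6: SEND 0->1: VV[0][0]++ -> VV[0]=[4, 0, 0], msg_vec=[4, 0, 0]; VV[1]=max(VV[1],msg_vec) then VV[1][1]++ -> VV[1]=[4, 3, 0]
Event 7: SEND 0->2: VV[0][0]++ -> VV[0]=[5, 0, 0], msg_vec=[5, 0, 0]; VV[2]=max(VV[2],msg_vec) then VV[2][2]++ -> VV[2]=[5, 1, 2]
Event 2 stamp: [2, 0, 0]
Event 7 stamp: [5, 0, 0]
[2, 0, 0] <= [5, 0, 0]? True. Equal? False. Happens-before: True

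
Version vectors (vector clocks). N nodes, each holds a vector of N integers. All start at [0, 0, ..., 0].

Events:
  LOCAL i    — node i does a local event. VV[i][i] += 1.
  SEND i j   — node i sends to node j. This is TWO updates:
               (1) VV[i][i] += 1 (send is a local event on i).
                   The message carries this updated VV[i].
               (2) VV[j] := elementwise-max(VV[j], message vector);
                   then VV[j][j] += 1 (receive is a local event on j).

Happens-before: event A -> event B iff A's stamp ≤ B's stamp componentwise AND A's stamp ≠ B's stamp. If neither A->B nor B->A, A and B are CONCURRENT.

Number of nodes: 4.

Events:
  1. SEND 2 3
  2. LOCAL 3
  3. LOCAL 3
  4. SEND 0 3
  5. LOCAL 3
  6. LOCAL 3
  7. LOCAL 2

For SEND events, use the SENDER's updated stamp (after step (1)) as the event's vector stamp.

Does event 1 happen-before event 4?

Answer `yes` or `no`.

Initial: VV[0]=[0, 0, 0, 0]
Initial: VV[1]=[0, 0, 0, 0]
Initial: VV[2]=[0, 0, 0, 0]
Initial: VV[3]=[0, 0, 0, 0]
Event 1: SEND 2->3: VV[2][2]++ -> VV[2]=[0, 0, 1, 0], msg_vec=[0, 0, 1, 0]; VV[3]=max(VV[3],msg_vec) then VV[3][3]++ -> VV[3]=[0, 0, 1, 1]
Event 2: LOCAL 3: VV[3][3]++ -> VV[3]=[0, 0, 1, 2]
Event 3: LOCAL 3: VV[3][3]++ -> VV[3]=[0, 0, 1, 3]
Event 4: SEND 0->3: VV[0][0]++ -> VV[0]=[1, 0, 0, 0], msg_vec=[1, 0, 0, 0]; VV[3]=max(VV[3],msg_vec) then VV[3][3]++ -> VV[3]=[1, 0, 1, 4]
Event 5: LOCAL 3: VV[3][3]++ -> VV[3]=[1, 0, 1, 5]
Event 6: LOCAL 3: VV[3][3]++ -> VV[3]=[1, 0, 1, 6]
Event 7: LOCAL 2: VV[2][2]++ -> VV[2]=[0, 0, 2, 0]
Event 1 stamp: [0, 0, 1, 0]
Event 4 stamp: [1, 0, 0, 0]
[0, 0, 1, 0] <= [1, 0, 0, 0]? False. Equal? False. Happens-before: False

Answer: no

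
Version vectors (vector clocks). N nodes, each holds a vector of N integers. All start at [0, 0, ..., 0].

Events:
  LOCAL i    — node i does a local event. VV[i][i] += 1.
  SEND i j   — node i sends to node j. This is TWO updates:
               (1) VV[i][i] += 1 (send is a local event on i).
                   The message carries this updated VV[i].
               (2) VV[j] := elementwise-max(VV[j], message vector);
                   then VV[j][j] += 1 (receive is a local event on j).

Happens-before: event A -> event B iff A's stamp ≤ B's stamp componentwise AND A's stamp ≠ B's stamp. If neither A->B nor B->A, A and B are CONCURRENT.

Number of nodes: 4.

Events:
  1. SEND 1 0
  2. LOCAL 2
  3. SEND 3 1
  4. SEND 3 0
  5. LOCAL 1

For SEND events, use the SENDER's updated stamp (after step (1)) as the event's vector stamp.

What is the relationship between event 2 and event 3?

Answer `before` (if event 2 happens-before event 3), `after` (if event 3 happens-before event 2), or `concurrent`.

Answer: concurrent

Derivation:
Initial: VV[0]=[0, 0, 0, 0]
Initial: VV[1]=[0, 0, 0, 0]
Initial: VV[2]=[0, 0, 0, 0]
Initial: VV[3]=[0, 0, 0, 0]
Event 1: SEND 1->0: VV[1][1]++ -> VV[1]=[0, 1, 0, 0], msg_vec=[0, 1, 0, 0]; VV[0]=max(VV[0],msg_vec) then VV[0][0]++ -> VV[0]=[1, 1, 0, 0]
Event 2: LOCAL 2: VV[2][2]++ -> VV[2]=[0, 0, 1, 0]
Event 3: SEND 3->1: VV[3][3]++ -> VV[3]=[0, 0, 0, 1], msg_vec=[0, 0, 0, 1]; VV[1]=max(VV[1],msg_vec) then VV[1][1]++ -> VV[1]=[0, 2, 0, 1]
Event 4: SEND 3->0: VV[3][3]++ -> VV[3]=[0, 0, 0, 2], msg_vec=[0, 0, 0, 2]; VV[0]=max(VV[0],msg_vec) then VV[0][0]++ -> VV[0]=[2, 1, 0, 2]
Event 5: LOCAL 1: VV[1][1]++ -> VV[1]=[0, 3, 0, 1]
Event 2 stamp: [0, 0, 1, 0]
Event 3 stamp: [0, 0, 0, 1]
[0, 0, 1, 0] <= [0, 0, 0, 1]? False
[0, 0, 0, 1] <= [0, 0, 1, 0]? False
Relation: concurrent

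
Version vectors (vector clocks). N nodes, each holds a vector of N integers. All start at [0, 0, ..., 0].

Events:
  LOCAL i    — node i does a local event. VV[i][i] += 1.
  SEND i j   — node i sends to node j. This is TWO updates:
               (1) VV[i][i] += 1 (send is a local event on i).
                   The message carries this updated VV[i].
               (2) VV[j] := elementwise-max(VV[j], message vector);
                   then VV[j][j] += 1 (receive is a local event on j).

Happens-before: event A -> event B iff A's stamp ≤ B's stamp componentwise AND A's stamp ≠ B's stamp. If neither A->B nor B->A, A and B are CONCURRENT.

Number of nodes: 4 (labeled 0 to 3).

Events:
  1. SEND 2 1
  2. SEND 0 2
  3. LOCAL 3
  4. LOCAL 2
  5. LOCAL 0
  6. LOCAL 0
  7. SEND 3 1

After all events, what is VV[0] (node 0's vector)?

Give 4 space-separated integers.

Answer: 3 0 0 0

Derivation:
Initial: VV[0]=[0, 0, 0, 0]
Initial: VV[1]=[0, 0, 0, 0]
Initial: VV[2]=[0, 0, 0, 0]
Initial: VV[3]=[0, 0, 0, 0]
Event 1: SEND 2->1: VV[2][2]++ -> VV[2]=[0, 0, 1, 0], msg_vec=[0, 0, 1, 0]; VV[1]=max(VV[1],msg_vec) then VV[1][1]++ -> VV[1]=[0, 1, 1, 0]
Event 2: SEND 0->2: VV[0][0]++ -> VV[0]=[1, 0, 0, 0], msg_vec=[1, 0, 0, 0]; VV[2]=max(VV[2],msg_vec) then VV[2][2]++ -> VV[2]=[1, 0, 2, 0]
Event 3: LOCAL 3: VV[3][3]++ -> VV[3]=[0, 0, 0, 1]
Event 4: LOCAL 2: VV[2][2]++ -> VV[2]=[1, 0, 3, 0]
Event 5: LOCAL 0: VV[0][0]++ -> VV[0]=[2, 0, 0, 0]
Event 6: LOCAL 0: VV[0][0]++ -> VV[0]=[3, 0, 0, 0]
Event 7: SEND 3->1: VV[3][3]++ -> VV[3]=[0, 0, 0, 2], msg_vec=[0, 0, 0, 2]; VV[1]=max(VV[1],msg_vec) then VV[1][1]++ -> VV[1]=[0, 2, 1, 2]
Final vectors: VV[0]=[3, 0, 0, 0]; VV[1]=[0, 2, 1, 2]; VV[2]=[1, 0, 3, 0]; VV[3]=[0, 0, 0, 2]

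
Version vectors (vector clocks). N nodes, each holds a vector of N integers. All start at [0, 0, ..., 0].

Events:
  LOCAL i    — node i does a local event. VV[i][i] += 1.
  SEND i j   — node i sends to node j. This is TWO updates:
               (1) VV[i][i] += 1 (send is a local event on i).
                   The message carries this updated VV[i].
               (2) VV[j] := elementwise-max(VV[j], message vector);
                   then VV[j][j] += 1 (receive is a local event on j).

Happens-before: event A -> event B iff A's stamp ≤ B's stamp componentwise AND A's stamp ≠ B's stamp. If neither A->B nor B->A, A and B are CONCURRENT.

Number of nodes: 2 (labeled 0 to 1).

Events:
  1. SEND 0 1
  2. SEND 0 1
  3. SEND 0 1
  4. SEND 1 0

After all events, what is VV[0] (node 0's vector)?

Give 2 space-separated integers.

Answer: 4 4

Derivation:
Initial: VV[0]=[0, 0]
Initial: VV[1]=[0, 0]
Event 1: SEND 0->1: VV[0][0]++ -> VV[0]=[1, 0], msg_vec=[1, 0]; VV[1]=max(VV[1],msg_vec) then VV[1][1]++ -> VV[1]=[1, 1]
Event 2: SEND 0->1: VV[0][0]++ -> VV[0]=[2, 0], msg_vec=[2, 0]; VV[1]=max(VV[1],msg_vec) then VV[1][1]++ -> VV[1]=[2, 2]
Event 3: SEND 0->1: VV[0][0]++ -> VV[0]=[3, 0], msg_vec=[3, 0]; VV[1]=max(VV[1],msg_vec) then VV[1][1]++ -> VV[1]=[3, 3]
Event 4: SEND 1->0: VV[1][1]++ -> VV[1]=[3, 4], msg_vec=[3, 4]; VV[0]=max(VV[0],msg_vec) then VV[0][0]++ -> VV[0]=[4, 4]
Final vectors: VV[0]=[4, 4]; VV[1]=[3, 4]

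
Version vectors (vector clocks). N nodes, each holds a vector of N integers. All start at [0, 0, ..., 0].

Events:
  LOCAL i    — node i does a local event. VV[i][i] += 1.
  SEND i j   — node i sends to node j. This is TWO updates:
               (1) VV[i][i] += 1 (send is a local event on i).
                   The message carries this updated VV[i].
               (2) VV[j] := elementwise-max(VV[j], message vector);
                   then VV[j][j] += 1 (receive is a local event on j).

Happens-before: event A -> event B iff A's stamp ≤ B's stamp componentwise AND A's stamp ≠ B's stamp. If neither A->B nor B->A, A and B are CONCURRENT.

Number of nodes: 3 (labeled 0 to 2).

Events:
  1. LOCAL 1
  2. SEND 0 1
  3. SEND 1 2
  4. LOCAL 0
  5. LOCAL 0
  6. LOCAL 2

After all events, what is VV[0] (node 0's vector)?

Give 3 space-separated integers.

Initial: VV[0]=[0, 0, 0]
Initial: VV[1]=[0, 0, 0]
Initial: VV[2]=[0, 0, 0]
Event 1: LOCAL 1: VV[1][1]++ -> VV[1]=[0, 1, 0]
Event 2: SEND 0->1: VV[0][0]++ -> VV[0]=[1, 0, 0], msg_vec=[1, 0, 0]; VV[1]=max(VV[1],msg_vec) then VV[1][1]++ -> VV[1]=[1, 2, 0]
Event 3: SEND 1->2: VV[1][1]++ -> VV[1]=[1, 3, 0], msg_vec=[1, 3, 0]; VV[2]=max(VV[2],msg_vec) then VV[2][2]++ -> VV[2]=[1, 3, 1]
Event 4: LOCAL 0: VV[0][0]++ -> VV[0]=[2, 0, 0]
Event 5: LOCAL 0: VV[0][0]++ -> VV[0]=[3, 0, 0]
Event 6: LOCAL 2: VV[2][2]++ -> VV[2]=[1, 3, 2]
Final vectors: VV[0]=[3, 0, 0]; VV[1]=[1, 3, 0]; VV[2]=[1, 3, 2]

Answer: 3 0 0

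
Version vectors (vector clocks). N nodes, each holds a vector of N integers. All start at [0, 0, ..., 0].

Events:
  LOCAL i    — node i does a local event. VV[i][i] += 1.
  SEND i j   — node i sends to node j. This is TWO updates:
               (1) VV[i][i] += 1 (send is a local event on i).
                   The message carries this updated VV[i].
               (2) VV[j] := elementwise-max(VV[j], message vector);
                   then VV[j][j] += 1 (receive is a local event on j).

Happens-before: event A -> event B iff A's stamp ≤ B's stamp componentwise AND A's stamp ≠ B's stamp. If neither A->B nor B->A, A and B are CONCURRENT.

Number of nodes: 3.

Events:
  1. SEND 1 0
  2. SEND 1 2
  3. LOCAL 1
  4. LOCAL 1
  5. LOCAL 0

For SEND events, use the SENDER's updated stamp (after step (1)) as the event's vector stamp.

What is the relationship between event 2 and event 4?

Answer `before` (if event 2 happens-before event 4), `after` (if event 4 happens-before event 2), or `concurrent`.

Answer: before

Derivation:
Initial: VV[0]=[0, 0, 0]
Initial: VV[1]=[0, 0, 0]
Initial: VV[2]=[0, 0, 0]
Event 1: SEND 1->0: VV[1][1]++ -> VV[1]=[0, 1, 0], msg_vec=[0, 1, 0]; VV[0]=max(VV[0],msg_vec) then VV[0][0]++ -> VV[0]=[1, 1, 0]
Event 2: SEND 1->2: VV[1][1]++ -> VV[1]=[0, 2, 0], msg_vec=[0, 2, 0]; VV[2]=max(VV[2],msg_vec) then VV[2][2]++ -> VV[2]=[0, 2, 1]
Event 3: LOCAL 1: VV[1][1]++ -> VV[1]=[0, 3, 0]
Event 4: LOCAL 1: VV[1][1]++ -> VV[1]=[0, 4, 0]
Event 5: LOCAL 0: VV[0][0]++ -> VV[0]=[2, 1, 0]
Event 2 stamp: [0, 2, 0]
Event 4 stamp: [0, 4, 0]
[0, 2, 0] <= [0, 4, 0]? True
[0, 4, 0] <= [0, 2, 0]? False
Relation: before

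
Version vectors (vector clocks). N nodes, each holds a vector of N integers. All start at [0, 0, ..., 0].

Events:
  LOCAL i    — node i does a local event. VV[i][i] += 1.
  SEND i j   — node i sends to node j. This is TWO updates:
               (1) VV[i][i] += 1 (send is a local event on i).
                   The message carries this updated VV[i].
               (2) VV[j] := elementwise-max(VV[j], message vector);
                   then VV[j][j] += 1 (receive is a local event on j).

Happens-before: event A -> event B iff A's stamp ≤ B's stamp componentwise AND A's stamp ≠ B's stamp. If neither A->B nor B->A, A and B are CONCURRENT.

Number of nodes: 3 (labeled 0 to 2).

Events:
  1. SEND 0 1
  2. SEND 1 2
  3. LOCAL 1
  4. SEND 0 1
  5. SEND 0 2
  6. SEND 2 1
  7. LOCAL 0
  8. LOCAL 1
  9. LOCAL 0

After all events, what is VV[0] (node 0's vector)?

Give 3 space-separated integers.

Initial: VV[0]=[0, 0, 0]
Initial: VV[1]=[0, 0, 0]
Initial: VV[2]=[0, 0, 0]
Event 1: SEND 0->1: VV[0][0]++ -> VV[0]=[1, 0, 0], msg_vec=[1, 0, 0]; VV[1]=max(VV[1],msg_vec) then VV[1][1]++ -> VV[1]=[1, 1, 0]
Event 2: SEND 1->2: VV[1][1]++ -> VV[1]=[1, 2, 0], msg_vec=[1, 2, 0]; VV[2]=max(VV[2],msg_vec) then VV[2][2]++ -> VV[2]=[1, 2, 1]
Event 3: LOCAL 1: VV[1][1]++ -> VV[1]=[1, 3, 0]
Event 4: SEND 0->1: VV[0][0]++ -> VV[0]=[2, 0, 0], msg_vec=[2, 0, 0]; VV[1]=max(VV[1],msg_vec) then VV[1][1]++ -> VV[1]=[2, 4, 0]
Event 5: SEND 0->2: VV[0][0]++ -> VV[0]=[3, 0, 0], msg_vec=[3, 0, 0]; VV[2]=max(VV[2],msg_vec) then VV[2][2]++ -> VV[2]=[3, 2, 2]
Event 6: SEND 2->1: VV[2][2]++ -> VV[2]=[3, 2, 3], msg_vec=[3, 2, 3]; VV[1]=max(VV[1],msg_vec) then VV[1][1]++ -> VV[1]=[3, 5, 3]
Event 7: LOCAL 0: VV[0][0]++ -> VV[0]=[4, 0, 0]
Event 8: LOCAL 1: VV[1][1]++ -> VV[1]=[3, 6, 3]
Event 9: LOCAL 0: VV[0][0]++ -> VV[0]=[5, 0, 0]
Final vectors: VV[0]=[5, 0, 0]; VV[1]=[3, 6, 3]; VV[2]=[3, 2, 3]

Answer: 5 0 0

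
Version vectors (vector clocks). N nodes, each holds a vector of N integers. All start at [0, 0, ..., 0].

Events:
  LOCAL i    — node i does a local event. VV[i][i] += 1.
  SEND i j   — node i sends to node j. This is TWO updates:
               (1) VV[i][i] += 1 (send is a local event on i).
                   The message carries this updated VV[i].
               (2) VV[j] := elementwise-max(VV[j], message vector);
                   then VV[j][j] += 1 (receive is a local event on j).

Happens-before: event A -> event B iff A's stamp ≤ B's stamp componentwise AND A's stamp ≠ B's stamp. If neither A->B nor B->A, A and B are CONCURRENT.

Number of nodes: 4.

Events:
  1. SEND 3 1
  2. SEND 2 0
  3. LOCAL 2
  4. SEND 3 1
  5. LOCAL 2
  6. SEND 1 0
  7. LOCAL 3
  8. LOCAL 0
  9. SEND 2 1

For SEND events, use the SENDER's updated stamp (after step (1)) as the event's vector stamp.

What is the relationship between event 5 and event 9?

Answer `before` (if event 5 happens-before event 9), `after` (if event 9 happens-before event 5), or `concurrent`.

Answer: before

Derivation:
Initial: VV[0]=[0, 0, 0, 0]
Initial: VV[1]=[0, 0, 0, 0]
Initial: VV[2]=[0, 0, 0, 0]
Initial: VV[3]=[0, 0, 0, 0]
Event 1: SEND 3->1: VV[3][3]++ -> VV[3]=[0, 0, 0, 1], msg_vec=[0, 0, 0, 1]; VV[1]=max(VV[1],msg_vec) then VV[1][1]++ -> VV[1]=[0, 1, 0, 1]
Event 2: SEND 2->0: VV[2][2]++ -> VV[2]=[0, 0, 1, 0], msg_vec=[0, 0, 1, 0]; VV[0]=max(VV[0],msg_vec) then VV[0][0]++ -> VV[0]=[1, 0, 1, 0]
Event 3: LOCAL 2: VV[2][2]++ -> VV[2]=[0, 0, 2, 0]
Event 4: SEND 3->1: VV[3][3]++ -> VV[3]=[0, 0, 0, 2], msg_vec=[0, 0, 0, 2]; VV[1]=max(VV[1],msg_vec) then VV[1][1]++ -> VV[1]=[0, 2, 0, 2]
Event 5: LOCAL 2: VV[2][2]++ -> VV[2]=[0, 0, 3, 0]
Event 6: SEND 1->0: VV[1][1]++ -> VV[1]=[0, 3, 0, 2], msg_vec=[0, 3, 0, 2]; VV[0]=max(VV[0],msg_vec) then VV[0][0]++ -> VV[0]=[2, 3, 1, 2]
Event 7: LOCAL 3: VV[3][3]++ -> VV[3]=[0, 0, 0, 3]
Event 8: LOCAL 0: VV[0][0]++ -> VV[0]=[3, 3, 1, 2]
Event 9: SEND 2->1: VV[2][2]++ -> VV[2]=[0, 0, 4, 0], msg_vec=[0, 0, 4, 0]; VV[1]=max(VV[1],msg_vec) then VV[1][1]++ -> VV[1]=[0, 4, 4, 2]
Event 5 stamp: [0, 0, 3, 0]
Event 9 stamp: [0, 0, 4, 0]
[0, 0, 3, 0] <= [0, 0, 4, 0]? True
[0, 0, 4, 0] <= [0, 0, 3, 0]? False
Relation: before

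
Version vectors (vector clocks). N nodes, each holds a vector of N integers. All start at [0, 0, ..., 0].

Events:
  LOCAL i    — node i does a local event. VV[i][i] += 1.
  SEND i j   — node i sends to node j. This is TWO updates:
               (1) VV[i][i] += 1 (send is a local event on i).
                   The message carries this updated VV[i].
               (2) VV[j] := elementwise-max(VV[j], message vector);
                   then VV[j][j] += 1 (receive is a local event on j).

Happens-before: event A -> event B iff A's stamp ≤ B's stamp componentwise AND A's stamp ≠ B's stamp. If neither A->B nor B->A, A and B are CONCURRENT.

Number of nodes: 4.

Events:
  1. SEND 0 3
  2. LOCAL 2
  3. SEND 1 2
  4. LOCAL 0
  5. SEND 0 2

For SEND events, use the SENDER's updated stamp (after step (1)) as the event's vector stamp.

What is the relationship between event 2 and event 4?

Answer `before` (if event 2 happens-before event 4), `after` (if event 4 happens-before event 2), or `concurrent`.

Answer: concurrent

Derivation:
Initial: VV[0]=[0, 0, 0, 0]
Initial: VV[1]=[0, 0, 0, 0]
Initial: VV[2]=[0, 0, 0, 0]
Initial: VV[3]=[0, 0, 0, 0]
Event 1: SEND 0->3: VV[0][0]++ -> VV[0]=[1, 0, 0, 0], msg_vec=[1, 0, 0, 0]; VV[3]=max(VV[3],msg_vec) then VV[3][3]++ -> VV[3]=[1, 0, 0, 1]
Event 2: LOCAL 2: VV[2][2]++ -> VV[2]=[0, 0, 1, 0]
Event 3: SEND 1->2: VV[1][1]++ -> VV[1]=[0, 1, 0, 0], msg_vec=[0, 1, 0, 0]; VV[2]=max(VV[2],msg_vec) then VV[2][2]++ -> VV[2]=[0, 1, 2, 0]
Event 4: LOCAL 0: VV[0][0]++ -> VV[0]=[2, 0, 0, 0]
Event 5: SEND 0->2: VV[0][0]++ -> VV[0]=[3, 0, 0, 0], msg_vec=[3, 0, 0, 0]; VV[2]=max(VV[2],msg_vec) then VV[2][2]++ -> VV[2]=[3, 1, 3, 0]
Event 2 stamp: [0, 0, 1, 0]
Event 4 stamp: [2, 0, 0, 0]
[0, 0, 1, 0] <= [2, 0, 0, 0]? False
[2, 0, 0, 0] <= [0, 0, 1, 0]? False
Relation: concurrent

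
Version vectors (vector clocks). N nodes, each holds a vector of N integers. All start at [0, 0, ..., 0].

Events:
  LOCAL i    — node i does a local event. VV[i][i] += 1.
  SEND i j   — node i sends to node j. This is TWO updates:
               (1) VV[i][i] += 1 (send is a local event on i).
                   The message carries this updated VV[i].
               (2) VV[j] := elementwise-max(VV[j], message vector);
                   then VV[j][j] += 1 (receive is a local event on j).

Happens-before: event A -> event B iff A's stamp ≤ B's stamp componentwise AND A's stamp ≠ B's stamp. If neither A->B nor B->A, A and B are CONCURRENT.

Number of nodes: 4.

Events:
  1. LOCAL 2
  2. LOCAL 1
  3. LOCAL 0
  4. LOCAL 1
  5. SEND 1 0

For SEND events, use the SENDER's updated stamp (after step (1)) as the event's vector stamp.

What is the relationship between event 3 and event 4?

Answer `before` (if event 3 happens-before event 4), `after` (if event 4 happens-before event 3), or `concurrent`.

Answer: concurrent

Derivation:
Initial: VV[0]=[0, 0, 0, 0]
Initial: VV[1]=[0, 0, 0, 0]
Initial: VV[2]=[0, 0, 0, 0]
Initial: VV[3]=[0, 0, 0, 0]
Event 1: LOCAL 2: VV[2][2]++ -> VV[2]=[0, 0, 1, 0]
Event 2: LOCAL 1: VV[1][1]++ -> VV[1]=[0, 1, 0, 0]
Event 3: LOCAL 0: VV[0][0]++ -> VV[0]=[1, 0, 0, 0]
Event 4: LOCAL 1: VV[1][1]++ -> VV[1]=[0, 2, 0, 0]
Event 5: SEND 1->0: VV[1][1]++ -> VV[1]=[0, 3, 0, 0], msg_vec=[0, 3, 0, 0]; VV[0]=max(VV[0],msg_vec) then VV[0][0]++ -> VV[0]=[2, 3, 0, 0]
Event 3 stamp: [1, 0, 0, 0]
Event 4 stamp: [0, 2, 0, 0]
[1, 0, 0, 0] <= [0, 2, 0, 0]? False
[0, 2, 0, 0] <= [1, 0, 0, 0]? False
Relation: concurrent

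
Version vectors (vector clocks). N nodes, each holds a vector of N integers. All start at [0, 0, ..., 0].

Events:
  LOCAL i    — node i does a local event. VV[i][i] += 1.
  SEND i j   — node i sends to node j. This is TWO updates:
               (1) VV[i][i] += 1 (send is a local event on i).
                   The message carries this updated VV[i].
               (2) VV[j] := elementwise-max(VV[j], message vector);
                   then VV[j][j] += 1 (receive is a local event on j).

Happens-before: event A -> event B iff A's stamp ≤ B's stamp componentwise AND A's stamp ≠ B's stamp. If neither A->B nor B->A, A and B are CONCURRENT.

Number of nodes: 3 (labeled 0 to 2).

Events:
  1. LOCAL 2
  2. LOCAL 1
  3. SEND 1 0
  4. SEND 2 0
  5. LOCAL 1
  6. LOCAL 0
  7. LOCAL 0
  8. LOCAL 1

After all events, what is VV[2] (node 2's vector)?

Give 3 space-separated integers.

Initial: VV[0]=[0, 0, 0]
Initial: VV[1]=[0, 0, 0]
Initial: VV[2]=[0, 0, 0]
Event 1: LOCAL 2: VV[2][2]++ -> VV[2]=[0, 0, 1]
Event 2: LOCAL 1: VV[1][1]++ -> VV[1]=[0, 1, 0]
Event 3: SEND 1->0: VV[1][1]++ -> VV[1]=[0, 2, 0], msg_vec=[0, 2, 0]; VV[0]=max(VV[0],msg_vec) then VV[0][0]++ -> VV[0]=[1, 2, 0]
Event 4: SEND 2->0: VV[2][2]++ -> VV[2]=[0, 0, 2], msg_vec=[0, 0, 2]; VV[0]=max(VV[0],msg_vec) then VV[0][0]++ -> VV[0]=[2, 2, 2]
Event 5: LOCAL 1: VV[1][1]++ -> VV[1]=[0, 3, 0]
Event 6: LOCAL 0: VV[0][0]++ -> VV[0]=[3, 2, 2]
Event 7: LOCAL 0: VV[0][0]++ -> VV[0]=[4, 2, 2]
Event 8: LOCAL 1: VV[1][1]++ -> VV[1]=[0, 4, 0]
Final vectors: VV[0]=[4, 2, 2]; VV[1]=[0, 4, 0]; VV[2]=[0, 0, 2]

Answer: 0 0 2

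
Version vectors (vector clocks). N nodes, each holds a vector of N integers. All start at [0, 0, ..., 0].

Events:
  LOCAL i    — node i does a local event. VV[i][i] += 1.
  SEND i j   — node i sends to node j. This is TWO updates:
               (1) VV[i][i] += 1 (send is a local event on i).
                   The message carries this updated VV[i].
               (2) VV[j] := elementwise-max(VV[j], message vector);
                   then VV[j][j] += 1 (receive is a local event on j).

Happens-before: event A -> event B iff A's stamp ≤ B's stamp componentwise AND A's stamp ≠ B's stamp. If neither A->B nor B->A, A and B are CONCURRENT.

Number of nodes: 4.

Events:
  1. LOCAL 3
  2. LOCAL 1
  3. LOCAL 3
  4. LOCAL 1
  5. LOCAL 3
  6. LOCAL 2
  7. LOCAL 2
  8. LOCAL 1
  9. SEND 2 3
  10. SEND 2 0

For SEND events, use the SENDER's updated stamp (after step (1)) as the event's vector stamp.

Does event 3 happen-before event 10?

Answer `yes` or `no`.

Answer: no

Derivation:
Initial: VV[0]=[0, 0, 0, 0]
Initial: VV[1]=[0, 0, 0, 0]
Initial: VV[2]=[0, 0, 0, 0]
Initial: VV[3]=[0, 0, 0, 0]
Event 1: LOCAL 3: VV[3][3]++ -> VV[3]=[0, 0, 0, 1]
Event 2: LOCAL 1: VV[1][1]++ -> VV[1]=[0, 1, 0, 0]
Event 3: LOCAL 3: VV[3][3]++ -> VV[3]=[0, 0, 0, 2]
Event 4: LOCAL 1: VV[1][1]++ -> VV[1]=[0, 2, 0, 0]
Event 5: LOCAL 3: VV[3][3]++ -> VV[3]=[0, 0, 0, 3]
Event 6: LOCAL 2: VV[2][2]++ -> VV[2]=[0, 0, 1, 0]
Event 7: LOCAL 2: VV[2][2]++ -> VV[2]=[0, 0, 2, 0]
Event 8: LOCAL 1: VV[1][1]++ -> VV[1]=[0, 3, 0, 0]
Event 9: SEND 2->3: VV[2][2]++ -> VV[2]=[0, 0, 3, 0], msg_vec=[0, 0, 3, 0]; VV[3]=max(VV[3],msg_vec) then VV[3][3]++ -> VV[3]=[0, 0, 3, 4]
Event 10: SEND 2->0: VV[2][2]++ -> VV[2]=[0, 0, 4, 0], msg_vec=[0, 0, 4, 0]; VV[0]=max(VV[0],msg_vec) then VV[0][0]++ -> VV[0]=[1, 0, 4, 0]
Event 3 stamp: [0, 0, 0, 2]
Event 10 stamp: [0, 0, 4, 0]
[0, 0, 0, 2] <= [0, 0, 4, 0]? False. Equal? False. Happens-before: False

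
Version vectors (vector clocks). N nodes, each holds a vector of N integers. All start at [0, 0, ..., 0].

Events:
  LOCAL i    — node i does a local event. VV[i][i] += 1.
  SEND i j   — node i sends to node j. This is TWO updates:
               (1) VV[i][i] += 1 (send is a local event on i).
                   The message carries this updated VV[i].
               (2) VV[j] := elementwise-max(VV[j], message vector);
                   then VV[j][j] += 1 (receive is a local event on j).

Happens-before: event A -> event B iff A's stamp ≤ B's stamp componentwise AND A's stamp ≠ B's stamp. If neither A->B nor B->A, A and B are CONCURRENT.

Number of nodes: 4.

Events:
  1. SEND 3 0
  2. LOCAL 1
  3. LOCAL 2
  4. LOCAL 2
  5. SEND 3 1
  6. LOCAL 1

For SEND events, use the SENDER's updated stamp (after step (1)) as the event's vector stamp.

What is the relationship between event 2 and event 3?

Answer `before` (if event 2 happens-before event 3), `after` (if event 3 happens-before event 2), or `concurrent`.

Initial: VV[0]=[0, 0, 0, 0]
Initial: VV[1]=[0, 0, 0, 0]
Initial: VV[2]=[0, 0, 0, 0]
Initial: VV[3]=[0, 0, 0, 0]
Event 1: SEND 3->0: VV[3][3]++ -> VV[3]=[0, 0, 0, 1], msg_vec=[0, 0, 0, 1]; VV[0]=max(VV[0],msg_vec) then VV[0][0]++ -> VV[0]=[1, 0, 0, 1]
Event 2: LOCAL 1: VV[1][1]++ -> VV[1]=[0, 1, 0, 0]
Event 3: LOCAL 2: VV[2][2]++ -> VV[2]=[0, 0, 1, 0]
Event 4: LOCAL 2: VV[2][2]++ -> VV[2]=[0, 0, 2, 0]
Event 5: SEND 3->1: VV[3][3]++ -> VV[3]=[0, 0, 0, 2], msg_vec=[0, 0, 0, 2]; VV[1]=max(VV[1],msg_vec) then VV[1][1]++ -> VV[1]=[0, 2, 0, 2]
Event 6: LOCAL 1: VV[1][1]++ -> VV[1]=[0, 3, 0, 2]
Event 2 stamp: [0, 1, 0, 0]
Event 3 stamp: [0, 0, 1, 0]
[0, 1, 0, 0] <= [0, 0, 1, 0]? False
[0, 0, 1, 0] <= [0, 1, 0, 0]? False
Relation: concurrent

Answer: concurrent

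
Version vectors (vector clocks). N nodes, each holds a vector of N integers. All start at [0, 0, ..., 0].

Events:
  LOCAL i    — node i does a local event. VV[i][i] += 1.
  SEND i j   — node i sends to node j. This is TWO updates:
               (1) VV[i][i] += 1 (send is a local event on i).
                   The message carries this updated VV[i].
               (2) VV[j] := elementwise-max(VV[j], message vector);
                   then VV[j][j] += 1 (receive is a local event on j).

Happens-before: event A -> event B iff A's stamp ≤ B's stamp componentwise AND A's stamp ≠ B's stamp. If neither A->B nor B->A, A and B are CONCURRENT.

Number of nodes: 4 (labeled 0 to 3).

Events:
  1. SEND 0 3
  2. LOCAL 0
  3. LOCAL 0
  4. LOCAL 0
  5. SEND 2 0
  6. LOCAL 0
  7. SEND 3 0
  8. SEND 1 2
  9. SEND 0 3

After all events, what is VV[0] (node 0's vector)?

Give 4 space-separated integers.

Answer: 8 0 1 2

Derivation:
Initial: VV[0]=[0, 0, 0, 0]
Initial: VV[1]=[0, 0, 0, 0]
Initial: VV[2]=[0, 0, 0, 0]
Initial: VV[3]=[0, 0, 0, 0]
Event 1: SEND 0->3: VV[0][0]++ -> VV[0]=[1, 0, 0, 0], msg_vec=[1, 0, 0, 0]; VV[3]=max(VV[3],msg_vec) then VV[3][3]++ -> VV[3]=[1, 0, 0, 1]
Event 2: LOCAL 0: VV[0][0]++ -> VV[0]=[2, 0, 0, 0]
Event 3: LOCAL 0: VV[0][0]++ -> VV[0]=[3, 0, 0, 0]
Event 4: LOCAL 0: VV[0][0]++ -> VV[0]=[4, 0, 0, 0]
Event 5: SEND 2->0: VV[2][2]++ -> VV[2]=[0, 0, 1, 0], msg_vec=[0, 0, 1, 0]; VV[0]=max(VV[0],msg_vec) then VV[0][0]++ -> VV[0]=[5, 0, 1, 0]
Event 6: LOCAL 0: VV[0][0]++ -> VV[0]=[6, 0, 1, 0]
Event 7: SEND 3->0: VV[3][3]++ -> VV[3]=[1, 0, 0, 2], msg_vec=[1, 0, 0, 2]; VV[0]=max(VV[0],msg_vec) then VV[0][0]++ -> VV[0]=[7, 0, 1, 2]
Event 8: SEND 1->2: VV[1][1]++ -> VV[1]=[0, 1, 0, 0], msg_vec=[0, 1, 0, 0]; VV[2]=max(VV[2],msg_vec) then VV[2][2]++ -> VV[2]=[0, 1, 2, 0]
Event 9: SEND 0->3: VV[0][0]++ -> VV[0]=[8, 0, 1, 2], msg_vec=[8, 0, 1, 2]; VV[3]=max(VV[3],msg_vec) then VV[3][3]++ -> VV[3]=[8, 0, 1, 3]
Final vectors: VV[0]=[8, 0, 1, 2]; VV[1]=[0, 1, 0, 0]; VV[2]=[0, 1, 2, 0]; VV[3]=[8, 0, 1, 3]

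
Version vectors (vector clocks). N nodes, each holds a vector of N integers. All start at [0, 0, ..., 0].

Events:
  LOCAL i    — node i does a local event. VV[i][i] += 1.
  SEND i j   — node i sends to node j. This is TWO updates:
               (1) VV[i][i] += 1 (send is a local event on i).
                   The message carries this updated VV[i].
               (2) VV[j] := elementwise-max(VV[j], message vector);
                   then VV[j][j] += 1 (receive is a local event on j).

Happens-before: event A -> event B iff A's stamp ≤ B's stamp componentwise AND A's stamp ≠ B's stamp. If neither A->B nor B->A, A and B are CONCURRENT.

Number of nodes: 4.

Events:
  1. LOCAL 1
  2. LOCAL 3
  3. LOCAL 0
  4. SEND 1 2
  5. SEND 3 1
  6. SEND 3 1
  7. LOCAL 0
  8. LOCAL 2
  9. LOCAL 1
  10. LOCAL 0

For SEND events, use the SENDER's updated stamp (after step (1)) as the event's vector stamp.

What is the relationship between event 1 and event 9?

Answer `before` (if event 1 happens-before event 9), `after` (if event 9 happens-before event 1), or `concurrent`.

Initial: VV[0]=[0, 0, 0, 0]
Initial: VV[1]=[0, 0, 0, 0]
Initial: VV[2]=[0, 0, 0, 0]
Initial: VV[3]=[0, 0, 0, 0]
Event 1: LOCAL 1: VV[1][1]++ -> VV[1]=[0, 1, 0, 0]
Event 2: LOCAL 3: VV[3][3]++ -> VV[3]=[0, 0, 0, 1]
Event 3: LOCAL 0: VV[0][0]++ -> VV[0]=[1, 0, 0, 0]
Event 4: SEND 1->2: VV[1][1]++ -> VV[1]=[0, 2, 0, 0], msg_vec=[0, 2, 0, 0]; VV[2]=max(VV[2],msg_vec) then VV[2][2]++ -> VV[2]=[0, 2, 1, 0]
Event 5: SEND 3->1: VV[3][3]++ -> VV[3]=[0, 0, 0, 2], msg_vec=[0, 0, 0, 2]; VV[1]=max(VV[1],msg_vec) then VV[1][1]++ -> VV[1]=[0, 3, 0, 2]
Event 6: SEND 3->1: VV[3][3]++ -> VV[3]=[0, 0, 0, 3], msg_vec=[0, 0, 0, 3]; VV[1]=max(VV[1],msg_vec) then VV[1][1]++ -> VV[1]=[0, 4, 0, 3]
Event 7: LOCAL 0: VV[0][0]++ -> VV[0]=[2, 0, 0, 0]
Event 8: LOCAL 2: VV[2][2]++ -> VV[2]=[0, 2, 2, 0]
Event 9: LOCAL 1: VV[1][1]++ -> VV[1]=[0, 5, 0, 3]
Event 10: LOCAL 0: VV[0][0]++ -> VV[0]=[3, 0, 0, 0]
Event 1 stamp: [0, 1, 0, 0]
Event 9 stamp: [0, 5, 0, 3]
[0, 1, 0, 0] <= [0, 5, 0, 3]? True
[0, 5, 0, 3] <= [0, 1, 0, 0]? False
Relation: before

Answer: before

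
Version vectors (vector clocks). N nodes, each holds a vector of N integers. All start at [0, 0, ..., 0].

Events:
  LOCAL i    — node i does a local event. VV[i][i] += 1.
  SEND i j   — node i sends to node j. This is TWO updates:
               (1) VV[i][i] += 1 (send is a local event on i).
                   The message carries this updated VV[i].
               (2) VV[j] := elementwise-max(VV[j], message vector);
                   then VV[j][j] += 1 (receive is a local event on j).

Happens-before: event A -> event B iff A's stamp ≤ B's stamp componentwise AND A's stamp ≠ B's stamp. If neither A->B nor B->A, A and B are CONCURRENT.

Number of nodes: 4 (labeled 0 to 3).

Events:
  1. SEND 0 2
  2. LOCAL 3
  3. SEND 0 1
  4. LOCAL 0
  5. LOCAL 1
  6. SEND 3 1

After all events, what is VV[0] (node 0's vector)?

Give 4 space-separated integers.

Answer: 3 0 0 0

Derivation:
Initial: VV[0]=[0, 0, 0, 0]
Initial: VV[1]=[0, 0, 0, 0]
Initial: VV[2]=[0, 0, 0, 0]
Initial: VV[3]=[0, 0, 0, 0]
Event 1: SEND 0->2: VV[0][0]++ -> VV[0]=[1, 0, 0, 0], msg_vec=[1, 0, 0, 0]; VV[2]=max(VV[2],msg_vec) then VV[2][2]++ -> VV[2]=[1, 0, 1, 0]
Event 2: LOCAL 3: VV[3][3]++ -> VV[3]=[0, 0, 0, 1]
Event 3: SEND 0->1: VV[0][0]++ -> VV[0]=[2, 0, 0, 0], msg_vec=[2, 0, 0, 0]; VV[1]=max(VV[1],msg_vec) then VV[1][1]++ -> VV[1]=[2, 1, 0, 0]
Event 4: LOCAL 0: VV[0][0]++ -> VV[0]=[3, 0, 0, 0]
Event 5: LOCAL 1: VV[1][1]++ -> VV[1]=[2, 2, 0, 0]
Event 6: SEND 3->1: VV[3][3]++ -> VV[3]=[0, 0, 0, 2], msg_vec=[0, 0, 0, 2]; VV[1]=max(VV[1],msg_vec) then VV[1][1]++ -> VV[1]=[2, 3, 0, 2]
Final vectors: VV[0]=[3, 0, 0, 0]; VV[1]=[2, 3, 0, 2]; VV[2]=[1, 0, 1, 0]; VV[3]=[0, 0, 0, 2]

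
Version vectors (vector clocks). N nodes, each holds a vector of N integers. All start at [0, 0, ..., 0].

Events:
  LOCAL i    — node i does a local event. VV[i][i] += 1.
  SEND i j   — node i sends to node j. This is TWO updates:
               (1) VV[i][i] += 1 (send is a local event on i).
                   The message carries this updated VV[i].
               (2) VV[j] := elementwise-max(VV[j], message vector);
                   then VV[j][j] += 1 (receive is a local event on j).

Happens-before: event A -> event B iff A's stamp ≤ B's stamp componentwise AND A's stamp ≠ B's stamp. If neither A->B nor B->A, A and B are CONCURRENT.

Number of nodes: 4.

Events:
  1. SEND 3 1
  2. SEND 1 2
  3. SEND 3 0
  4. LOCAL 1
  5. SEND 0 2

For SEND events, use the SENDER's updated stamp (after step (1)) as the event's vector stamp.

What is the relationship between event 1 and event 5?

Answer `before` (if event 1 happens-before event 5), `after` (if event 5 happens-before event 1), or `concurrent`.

Answer: before

Derivation:
Initial: VV[0]=[0, 0, 0, 0]
Initial: VV[1]=[0, 0, 0, 0]
Initial: VV[2]=[0, 0, 0, 0]
Initial: VV[3]=[0, 0, 0, 0]
Event 1: SEND 3->1: VV[3][3]++ -> VV[3]=[0, 0, 0, 1], msg_vec=[0, 0, 0, 1]; VV[1]=max(VV[1],msg_vec) then VV[1][1]++ -> VV[1]=[0, 1, 0, 1]
Event 2: SEND 1->2: VV[1][1]++ -> VV[1]=[0, 2, 0, 1], msg_vec=[0, 2, 0, 1]; VV[2]=max(VV[2],msg_vec) then VV[2][2]++ -> VV[2]=[0, 2, 1, 1]
Event 3: SEND 3->0: VV[3][3]++ -> VV[3]=[0, 0, 0, 2], msg_vec=[0, 0, 0, 2]; VV[0]=max(VV[0],msg_vec) then VV[0][0]++ -> VV[0]=[1, 0, 0, 2]
Event 4: LOCAL 1: VV[1][1]++ -> VV[1]=[0, 3, 0, 1]
Event 5: SEND 0->2: VV[0][0]++ -> VV[0]=[2, 0, 0, 2], msg_vec=[2, 0, 0, 2]; VV[2]=max(VV[2],msg_vec) then VV[2][2]++ -> VV[2]=[2, 2, 2, 2]
Event 1 stamp: [0, 0, 0, 1]
Event 5 stamp: [2, 0, 0, 2]
[0, 0, 0, 1] <= [2, 0, 0, 2]? True
[2, 0, 0, 2] <= [0, 0, 0, 1]? False
Relation: before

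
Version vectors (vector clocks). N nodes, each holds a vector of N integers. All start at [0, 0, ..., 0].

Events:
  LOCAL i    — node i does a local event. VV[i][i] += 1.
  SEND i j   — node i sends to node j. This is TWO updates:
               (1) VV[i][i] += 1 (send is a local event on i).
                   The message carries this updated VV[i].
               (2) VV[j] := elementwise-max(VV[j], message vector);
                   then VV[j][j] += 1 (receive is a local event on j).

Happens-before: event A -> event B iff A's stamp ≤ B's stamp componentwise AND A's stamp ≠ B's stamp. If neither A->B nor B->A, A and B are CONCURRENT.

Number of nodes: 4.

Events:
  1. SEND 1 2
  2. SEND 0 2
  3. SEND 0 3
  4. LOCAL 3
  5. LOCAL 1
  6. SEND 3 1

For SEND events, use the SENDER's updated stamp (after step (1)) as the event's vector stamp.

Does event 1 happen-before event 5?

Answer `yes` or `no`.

Answer: yes

Derivation:
Initial: VV[0]=[0, 0, 0, 0]
Initial: VV[1]=[0, 0, 0, 0]
Initial: VV[2]=[0, 0, 0, 0]
Initial: VV[3]=[0, 0, 0, 0]
Event 1: SEND 1->2: VV[1][1]++ -> VV[1]=[0, 1, 0, 0], msg_vec=[0, 1, 0, 0]; VV[2]=max(VV[2],msg_vec) then VV[2][2]++ -> VV[2]=[0, 1, 1, 0]
Event 2: SEND 0->2: VV[0][0]++ -> VV[0]=[1, 0, 0, 0], msg_vec=[1, 0, 0, 0]; VV[2]=max(VV[2],msg_vec) then VV[2][2]++ -> VV[2]=[1, 1, 2, 0]
Event 3: SEND 0->3: VV[0][0]++ -> VV[0]=[2, 0, 0, 0], msg_vec=[2, 0, 0, 0]; VV[3]=max(VV[3],msg_vec) then VV[3][3]++ -> VV[3]=[2, 0, 0, 1]
Event 4: LOCAL 3: VV[3][3]++ -> VV[3]=[2, 0, 0, 2]
Event 5: LOCAL 1: VV[1][1]++ -> VV[1]=[0, 2, 0, 0]
Event 6: SEND 3->1: VV[3][3]++ -> VV[3]=[2, 0, 0, 3], msg_vec=[2, 0, 0, 3]; VV[1]=max(VV[1],msg_vec) then VV[1][1]++ -> VV[1]=[2, 3, 0, 3]
Event 1 stamp: [0, 1, 0, 0]
Event 5 stamp: [0, 2, 0, 0]
[0, 1, 0, 0] <= [0, 2, 0, 0]? True. Equal? False. Happens-before: True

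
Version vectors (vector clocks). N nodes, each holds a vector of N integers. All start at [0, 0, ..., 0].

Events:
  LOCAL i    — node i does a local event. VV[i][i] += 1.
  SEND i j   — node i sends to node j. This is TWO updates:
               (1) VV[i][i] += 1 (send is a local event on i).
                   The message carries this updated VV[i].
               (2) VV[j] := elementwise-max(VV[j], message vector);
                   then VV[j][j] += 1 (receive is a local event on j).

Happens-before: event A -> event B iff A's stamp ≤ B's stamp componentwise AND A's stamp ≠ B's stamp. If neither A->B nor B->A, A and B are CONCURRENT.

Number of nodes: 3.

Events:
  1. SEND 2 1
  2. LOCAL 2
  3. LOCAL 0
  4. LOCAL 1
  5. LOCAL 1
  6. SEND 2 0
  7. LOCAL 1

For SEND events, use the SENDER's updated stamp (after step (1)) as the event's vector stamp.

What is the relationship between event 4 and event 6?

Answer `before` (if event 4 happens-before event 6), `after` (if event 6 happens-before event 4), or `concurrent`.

Initial: VV[0]=[0, 0, 0]
Initial: VV[1]=[0, 0, 0]
Initial: VV[2]=[0, 0, 0]
Event 1: SEND 2->1: VV[2][2]++ -> VV[2]=[0, 0, 1], msg_vec=[0, 0, 1]; VV[1]=max(VV[1],msg_vec) then VV[1][1]++ -> VV[1]=[0, 1, 1]
Event 2: LOCAL 2: VV[2][2]++ -> VV[2]=[0, 0, 2]
Event 3: LOCAL 0: VV[0][0]++ -> VV[0]=[1, 0, 0]
Event 4: LOCAL 1: VV[1][1]++ -> VV[1]=[0, 2, 1]
Event 5: LOCAL 1: VV[1][1]++ -> VV[1]=[0, 3, 1]
Event 6: SEND 2->0: VV[2][2]++ -> VV[2]=[0, 0, 3], msg_vec=[0, 0, 3]; VV[0]=max(VV[0],msg_vec) then VV[0][0]++ -> VV[0]=[2, 0, 3]
Event 7: LOCAL 1: VV[1][1]++ -> VV[1]=[0, 4, 1]
Event 4 stamp: [0, 2, 1]
Event 6 stamp: [0, 0, 3]
[0, 2, 1] <= [0, 0, 3]? False
[0, 0, 3] <= [0, 2, 1]? False
Relation: concurrent

Answer: concurrent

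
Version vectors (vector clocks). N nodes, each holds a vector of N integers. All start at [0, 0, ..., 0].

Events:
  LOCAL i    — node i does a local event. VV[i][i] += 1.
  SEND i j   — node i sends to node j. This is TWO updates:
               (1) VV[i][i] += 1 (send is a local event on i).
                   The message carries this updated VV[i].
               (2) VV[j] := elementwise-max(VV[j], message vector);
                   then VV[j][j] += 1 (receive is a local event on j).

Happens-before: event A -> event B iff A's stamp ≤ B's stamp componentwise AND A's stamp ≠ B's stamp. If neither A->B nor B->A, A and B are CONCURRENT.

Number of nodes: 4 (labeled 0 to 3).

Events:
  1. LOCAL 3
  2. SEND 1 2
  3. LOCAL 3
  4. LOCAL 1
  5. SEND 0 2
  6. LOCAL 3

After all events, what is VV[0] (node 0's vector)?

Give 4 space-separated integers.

Answer: 1 0 0 0

Derivation:
Initial: VV[0]=[0, 0, 0, 0]
Initial: VV[1]=[0, 0, 0, 0]
Initial: VV[2]=[0, 0, 0, 0]
Initial: VV[3]=[0, 0, 0, 0]
Event 1: LOCAL 3: VV[3][3]++ -> VV[3]=[0, 0, 0, 1]
Event 2: SEND 1->2: VV[1][1]++ -> VV[1]=[0, 1, 0, 0], msg_vec=[0, 1, 0, 0]; VV[2]=max(VV[2],msg_vec) then VV[2][2]++ -> VV[2]=[0, 1, 1, 0]
Event 3: LOCAL 3: VV[3][3]++ -> VV[3]=[0, 0, 0, 2]
Event 4: LOCAL 1: VV[1][1]++ -> VV[1]=[0, 2, 0, 0]
Event 5: SEND 0->2: VV[0][0]++ -> VV[0]=[1, 0, 0, 0], msg_vec=[1, 0, 0, 0]; VV[2]=max(VV[2],msg_vec) then VV[2][2]++ -> VV[2]=[1, 1, 2, 0]
Event 6: LOCAL 3: VV[3][3]++ -> VV[3]=[0, 0, 0, 3]
Final vectors: VV[0]=[1, 0, 0, 0]; VV[1]=[0, 2, 0, 0]; VV[2]=[1, 1, 2, 0]; VV[3]=[0, 0, 0, 3]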